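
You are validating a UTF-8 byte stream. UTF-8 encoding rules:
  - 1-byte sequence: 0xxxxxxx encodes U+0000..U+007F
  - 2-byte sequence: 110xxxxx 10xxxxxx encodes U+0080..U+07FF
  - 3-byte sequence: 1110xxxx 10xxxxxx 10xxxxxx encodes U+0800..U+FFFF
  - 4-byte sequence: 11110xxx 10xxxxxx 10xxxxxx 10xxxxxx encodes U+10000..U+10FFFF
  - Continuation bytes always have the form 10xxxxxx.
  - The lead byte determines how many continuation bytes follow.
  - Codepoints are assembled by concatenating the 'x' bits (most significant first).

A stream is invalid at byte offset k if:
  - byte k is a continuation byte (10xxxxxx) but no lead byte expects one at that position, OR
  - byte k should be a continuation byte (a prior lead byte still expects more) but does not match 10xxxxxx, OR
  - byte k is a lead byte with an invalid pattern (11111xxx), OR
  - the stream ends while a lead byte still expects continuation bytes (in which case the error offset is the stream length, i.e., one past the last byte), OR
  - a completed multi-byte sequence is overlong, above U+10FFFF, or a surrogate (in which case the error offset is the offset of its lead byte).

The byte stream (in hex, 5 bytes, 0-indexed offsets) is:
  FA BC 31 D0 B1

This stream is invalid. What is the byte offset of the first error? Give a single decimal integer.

Byte[0]=FA: INVALID lead byte (not 0xxx/110x/1110/11110)

Answer: 0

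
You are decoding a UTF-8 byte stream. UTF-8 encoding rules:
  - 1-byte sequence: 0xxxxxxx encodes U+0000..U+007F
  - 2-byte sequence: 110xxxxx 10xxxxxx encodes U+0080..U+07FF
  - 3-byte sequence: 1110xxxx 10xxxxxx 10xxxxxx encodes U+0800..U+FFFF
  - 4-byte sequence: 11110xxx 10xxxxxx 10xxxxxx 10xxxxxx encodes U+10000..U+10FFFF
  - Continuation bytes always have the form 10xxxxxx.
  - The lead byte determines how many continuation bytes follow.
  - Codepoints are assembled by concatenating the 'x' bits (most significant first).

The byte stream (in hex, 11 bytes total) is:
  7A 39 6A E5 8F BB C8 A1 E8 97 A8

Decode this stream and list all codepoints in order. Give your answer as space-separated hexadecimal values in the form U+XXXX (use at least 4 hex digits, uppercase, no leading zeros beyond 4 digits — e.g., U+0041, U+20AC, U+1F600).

Byte[0]=7A: 1-byte ASCII. cp=U+007A
Byte[1]=39: 1-byte ASCII. cp=U+0039
Byte[2]=6A: 1-byte ASCII. cp=U+006A
Byte[3]=E5: 3-byte lead, need 2 cont bytes. acc=0x5
Byte[4]=8F: continuation. acc=(acc<<6)|0x0F=0x14F
Byte[5]=BB: continuation. acc=(acc<<6)|0x3B=0x53FB
Completed: cp=U+53FB (starts at byte 3)
Byte[6]=C8: 2-byte lead, need 1 cont bytes. acc=0x8
Byte[7]=A1: continuation. acc=(acc<<6)|0x21=0x221
Completed: cp=U+0221 (starts at byte 6)
Byte[8]=E8: 3-byte lead, need 2 cont bytes. acc=0x8
Byte[9]=97: continuation. acc=(acc<<6)|0x17=0x217
Byte[10]=A8: continuation. acc=(acc<<6)|0x28=0x85E8
Completed: cp=U+85E8 (starts at byte 8)

Answer: U+007A U+0039 U+006A U+53FB U+0221 U+85E8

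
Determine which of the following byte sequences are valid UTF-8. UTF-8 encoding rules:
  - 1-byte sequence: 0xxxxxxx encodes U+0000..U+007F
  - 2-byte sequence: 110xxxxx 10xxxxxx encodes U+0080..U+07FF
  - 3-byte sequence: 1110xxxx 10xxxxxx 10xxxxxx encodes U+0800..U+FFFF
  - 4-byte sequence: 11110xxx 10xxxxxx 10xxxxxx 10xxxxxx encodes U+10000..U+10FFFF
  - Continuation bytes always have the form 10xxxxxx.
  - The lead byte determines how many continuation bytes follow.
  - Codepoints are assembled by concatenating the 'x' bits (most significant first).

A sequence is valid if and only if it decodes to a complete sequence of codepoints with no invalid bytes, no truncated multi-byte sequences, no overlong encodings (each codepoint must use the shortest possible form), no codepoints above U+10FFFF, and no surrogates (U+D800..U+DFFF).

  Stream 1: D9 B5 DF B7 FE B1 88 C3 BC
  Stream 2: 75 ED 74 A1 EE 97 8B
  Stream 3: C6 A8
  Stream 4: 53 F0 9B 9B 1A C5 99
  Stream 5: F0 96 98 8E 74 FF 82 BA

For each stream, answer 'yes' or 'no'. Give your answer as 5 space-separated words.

Stream 1: error at byte offset 4. INVALID
Stream 2: error at byte offset 2. INVALID
Stream 3: decodes cleanly. VALID
Stream 4: error at byte offset 4. INVALID
Stream 5: error at byte offset 5. INVALID

Answer: no no yes no no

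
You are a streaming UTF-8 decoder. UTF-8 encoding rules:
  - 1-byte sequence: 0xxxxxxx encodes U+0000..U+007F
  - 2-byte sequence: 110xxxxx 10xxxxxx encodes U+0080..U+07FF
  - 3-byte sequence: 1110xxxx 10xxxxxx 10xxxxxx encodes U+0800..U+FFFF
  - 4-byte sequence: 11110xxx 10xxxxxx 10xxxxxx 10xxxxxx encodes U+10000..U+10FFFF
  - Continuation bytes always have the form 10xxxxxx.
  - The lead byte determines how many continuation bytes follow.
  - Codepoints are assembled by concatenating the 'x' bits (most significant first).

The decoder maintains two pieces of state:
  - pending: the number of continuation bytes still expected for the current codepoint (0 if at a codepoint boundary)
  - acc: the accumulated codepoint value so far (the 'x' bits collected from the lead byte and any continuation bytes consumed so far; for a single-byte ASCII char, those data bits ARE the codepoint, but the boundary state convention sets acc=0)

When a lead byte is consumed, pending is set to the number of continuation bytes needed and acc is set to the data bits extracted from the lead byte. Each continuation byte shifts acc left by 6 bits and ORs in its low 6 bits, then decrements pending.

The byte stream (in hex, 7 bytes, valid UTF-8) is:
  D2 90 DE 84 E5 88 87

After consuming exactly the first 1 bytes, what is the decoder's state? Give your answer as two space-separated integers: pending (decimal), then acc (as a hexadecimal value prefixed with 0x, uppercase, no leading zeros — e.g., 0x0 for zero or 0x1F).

Answer: 1 0x12

Derivation:
Byte[0]=D2: 2-byte lead. pending=1, acc=0x12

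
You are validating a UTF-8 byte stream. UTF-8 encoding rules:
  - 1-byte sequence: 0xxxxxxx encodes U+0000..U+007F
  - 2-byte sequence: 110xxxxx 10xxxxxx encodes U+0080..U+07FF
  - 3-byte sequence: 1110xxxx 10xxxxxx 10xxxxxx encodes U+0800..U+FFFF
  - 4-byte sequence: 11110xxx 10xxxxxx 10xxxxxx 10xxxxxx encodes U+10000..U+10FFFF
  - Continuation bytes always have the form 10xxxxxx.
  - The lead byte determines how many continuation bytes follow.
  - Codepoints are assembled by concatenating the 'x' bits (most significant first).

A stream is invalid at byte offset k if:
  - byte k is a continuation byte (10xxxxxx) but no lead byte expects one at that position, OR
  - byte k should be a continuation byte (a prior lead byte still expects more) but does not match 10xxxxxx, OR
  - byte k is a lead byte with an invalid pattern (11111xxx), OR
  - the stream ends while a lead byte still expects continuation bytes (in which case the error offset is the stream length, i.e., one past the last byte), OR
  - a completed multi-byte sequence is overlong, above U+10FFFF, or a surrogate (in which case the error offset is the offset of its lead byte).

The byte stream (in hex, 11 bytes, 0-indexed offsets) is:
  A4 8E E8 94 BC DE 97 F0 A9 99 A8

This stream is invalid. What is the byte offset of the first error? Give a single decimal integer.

Answer: 0

Derivation:
Byte[0]=A4: INVALID lead byte (not 0xxx/110x/1110/11110)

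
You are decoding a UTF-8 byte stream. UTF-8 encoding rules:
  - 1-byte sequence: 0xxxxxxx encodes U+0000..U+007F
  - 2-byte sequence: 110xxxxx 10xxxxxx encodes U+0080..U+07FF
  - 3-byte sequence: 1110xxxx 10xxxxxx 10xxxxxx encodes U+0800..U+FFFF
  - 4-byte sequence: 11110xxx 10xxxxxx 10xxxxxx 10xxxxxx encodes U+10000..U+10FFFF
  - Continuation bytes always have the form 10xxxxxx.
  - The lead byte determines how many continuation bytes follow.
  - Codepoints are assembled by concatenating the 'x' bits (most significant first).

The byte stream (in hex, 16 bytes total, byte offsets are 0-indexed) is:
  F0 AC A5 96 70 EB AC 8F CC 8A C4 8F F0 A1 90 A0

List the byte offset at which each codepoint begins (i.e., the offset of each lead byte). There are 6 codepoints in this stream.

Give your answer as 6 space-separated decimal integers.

Byte[0]=F0: 4-byte lead, need 3 cont bytes. acc=0x0
Byte[1]=AC: continuation. acc=(acc<<6)|0x2C=0x2C
Byte[2]=A5: continuation. acc=(acc<<6)|0x25=0xB25
Byte[3]=96: continuation. acc=(acc<<6)|0x16=0x2C956
Completed: cp=U+2C956 (starts at byte 0)
Byte[4]=70: 1-byte ASCII. cp=U+0070
Byte[5]=EB: 3-byte lead, need 2 cont bytes. acc=0xB
Byte[6]=AC: continuation. acc=(acc<<6)|0x2C=0x2EC
Byte[7]=8F: continuation. acc=(acc<<6)|0x0F=0xBB0F
Completed: cp=U+BB0F (starts at byte 5)
Byte[8]=CC: 2-byte lead, need 1 cont bytes. acc=0xC
Byte[9]=8A: continuation. acc=(acc<<6)|0x0A=0x30A
Completed: cp=U+030A (starts at byte 8)
Byte[10]=C4: 2-byte lead, need 1 cont bytes. acc=0x4
Byte[11]=8F: continuation. acc=(acc<<6)|0x0F=0x10F
Completed: cp=U+010F (starts at byte 10)
Byte[12]=F0: 4-byte lead, need 3 cont bytes. acc=0x0
Byte[13]=A1: continuation. acc=(acc<<6)|0x21=0x21
Byte[14]=90: continuation. acc=(acc<<6)|0x10=0x850
Byte[15]=A0: continuation. acc=(acc<<6)|0x20=0x21420
Completed: cp=U+21420 (starts at byte 12)

Answer: 0 4 5 8 10 12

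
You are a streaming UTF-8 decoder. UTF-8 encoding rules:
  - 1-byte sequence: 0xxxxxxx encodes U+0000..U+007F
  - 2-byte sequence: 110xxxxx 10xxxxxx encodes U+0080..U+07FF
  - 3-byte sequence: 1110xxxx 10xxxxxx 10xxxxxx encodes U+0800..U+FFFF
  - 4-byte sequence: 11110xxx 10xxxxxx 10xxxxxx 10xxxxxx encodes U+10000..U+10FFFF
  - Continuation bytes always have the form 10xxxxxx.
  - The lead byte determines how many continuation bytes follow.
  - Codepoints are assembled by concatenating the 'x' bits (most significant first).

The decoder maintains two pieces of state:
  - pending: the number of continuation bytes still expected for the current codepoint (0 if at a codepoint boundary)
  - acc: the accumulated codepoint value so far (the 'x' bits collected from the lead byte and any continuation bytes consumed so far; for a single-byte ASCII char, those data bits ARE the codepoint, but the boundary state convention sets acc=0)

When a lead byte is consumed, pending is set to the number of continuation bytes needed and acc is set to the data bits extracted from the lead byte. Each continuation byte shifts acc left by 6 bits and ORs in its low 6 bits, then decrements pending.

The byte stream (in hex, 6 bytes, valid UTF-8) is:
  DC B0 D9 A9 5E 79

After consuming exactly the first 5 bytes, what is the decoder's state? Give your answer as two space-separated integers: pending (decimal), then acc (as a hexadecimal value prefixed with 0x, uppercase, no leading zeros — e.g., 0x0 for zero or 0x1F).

Answer: 0 0x0

Derivation:
Byte[0]=DC: 2-byte lead. pending=1, acc=0x1C
Byte[1]=B0: continuation. acc=(acc<<6)|0x30=0x730, pending=0
Byte[2]=D9: 2-byte lead. pending=1, acc=0x19
Byte[3]=A9: continuation. acc=(acc<<6)|0x29=0x669, pending=0
Byte[4]=5E: 1-byte. pending=0, acc=0x0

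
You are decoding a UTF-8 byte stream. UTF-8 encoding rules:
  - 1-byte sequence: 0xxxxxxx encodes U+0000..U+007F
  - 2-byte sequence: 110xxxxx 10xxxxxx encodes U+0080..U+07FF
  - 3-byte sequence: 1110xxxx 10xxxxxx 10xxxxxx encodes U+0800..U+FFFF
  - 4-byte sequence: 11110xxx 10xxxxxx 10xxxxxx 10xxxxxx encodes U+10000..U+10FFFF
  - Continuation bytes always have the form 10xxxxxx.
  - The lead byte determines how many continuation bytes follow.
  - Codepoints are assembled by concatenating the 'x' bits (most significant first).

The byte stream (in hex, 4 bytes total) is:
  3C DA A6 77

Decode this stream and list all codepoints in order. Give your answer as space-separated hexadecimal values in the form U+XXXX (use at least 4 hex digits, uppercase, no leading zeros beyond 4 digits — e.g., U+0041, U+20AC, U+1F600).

Byte[0]=3C: 1-byte ASCII. cp=U+003C
Byte[1]=DA: 2-byte lead, need 1 cont bytes. acc=0x1A
Byte[2]=A6: continuation. acc=(acc<<6)|0x26=0x6A6
Completed: cp=U+06A6 (starts at byte 1)
Byte[3]=77: 1-byte ASCII. cp=U+0077

Answer: U+003C U+06A6 U+0077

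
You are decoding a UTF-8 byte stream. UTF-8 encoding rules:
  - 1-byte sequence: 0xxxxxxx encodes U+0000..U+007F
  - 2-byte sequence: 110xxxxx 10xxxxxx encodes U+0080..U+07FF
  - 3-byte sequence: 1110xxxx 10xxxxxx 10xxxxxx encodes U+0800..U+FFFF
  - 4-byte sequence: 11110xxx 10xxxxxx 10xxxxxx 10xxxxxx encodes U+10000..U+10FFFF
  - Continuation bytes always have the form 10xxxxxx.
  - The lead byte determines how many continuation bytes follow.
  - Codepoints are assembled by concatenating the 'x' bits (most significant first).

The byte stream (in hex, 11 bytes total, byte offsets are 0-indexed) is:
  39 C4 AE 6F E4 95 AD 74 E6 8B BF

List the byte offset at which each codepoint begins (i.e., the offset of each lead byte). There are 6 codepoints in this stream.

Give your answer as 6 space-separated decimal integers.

Answer: 0 1 3 4 7 8

Derivation:
Byte[0]=39: 1-byte ASCII. cp=U+0039
Byte[1]=C4: 2-byte lead, need 1 cont bytes. acc=0x4
Byte[2]=AE: continuation. acc=(acc<<6)|0x2E=0x12E
Completed: cp=U+012E (starts at byte 1)
Byte[3]=6F: 1-byte ASCII. cp=U+006F
Byte[4]=E4: 3-byte lead, need 2 cont bytes. acc=0x4
Byte[5]=95: continuation. acc=(acc<<6)|0x15=0x115
Byte[6]=AD: continuation. acc=(acc<<6)|0x2D=0x456D
Completed: cp=U+456D (starts at byte 4)
Byte[7]=74: 1-byte ASCII. cp=U+0074
Byte[8]=E6: 3-byte lead, need 2 cont bytes. acc=0x6
Byte[9]=8B: continuation. acc=(acc<<6)|0x0B=0x18B
Byte[10]=BF: continuation. acc=(acc<<6)|0x3F=0x62FF
Completed: cp=U+62FF (starts at byte 8)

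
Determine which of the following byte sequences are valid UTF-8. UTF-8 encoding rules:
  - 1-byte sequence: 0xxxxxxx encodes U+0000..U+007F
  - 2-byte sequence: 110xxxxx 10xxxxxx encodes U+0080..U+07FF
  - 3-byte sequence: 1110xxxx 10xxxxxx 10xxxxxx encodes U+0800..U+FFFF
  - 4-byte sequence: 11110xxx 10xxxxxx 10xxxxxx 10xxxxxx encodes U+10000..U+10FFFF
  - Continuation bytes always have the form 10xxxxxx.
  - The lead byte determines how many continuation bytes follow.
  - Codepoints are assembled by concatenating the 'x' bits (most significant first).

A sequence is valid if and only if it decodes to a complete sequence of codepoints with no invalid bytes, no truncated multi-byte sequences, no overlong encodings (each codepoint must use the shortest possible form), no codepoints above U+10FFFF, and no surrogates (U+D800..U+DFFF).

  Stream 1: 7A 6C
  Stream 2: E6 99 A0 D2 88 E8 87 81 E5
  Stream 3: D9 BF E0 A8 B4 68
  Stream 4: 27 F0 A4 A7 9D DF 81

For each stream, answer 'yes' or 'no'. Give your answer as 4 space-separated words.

Stream 1: decodes cleanly. VALID
Stream 2: error at byte offset 9. INVALID
Stream 3: decodes cleanly. VALID
Stream 4: decodes cleanly. VALID

Answer: yes no yes yes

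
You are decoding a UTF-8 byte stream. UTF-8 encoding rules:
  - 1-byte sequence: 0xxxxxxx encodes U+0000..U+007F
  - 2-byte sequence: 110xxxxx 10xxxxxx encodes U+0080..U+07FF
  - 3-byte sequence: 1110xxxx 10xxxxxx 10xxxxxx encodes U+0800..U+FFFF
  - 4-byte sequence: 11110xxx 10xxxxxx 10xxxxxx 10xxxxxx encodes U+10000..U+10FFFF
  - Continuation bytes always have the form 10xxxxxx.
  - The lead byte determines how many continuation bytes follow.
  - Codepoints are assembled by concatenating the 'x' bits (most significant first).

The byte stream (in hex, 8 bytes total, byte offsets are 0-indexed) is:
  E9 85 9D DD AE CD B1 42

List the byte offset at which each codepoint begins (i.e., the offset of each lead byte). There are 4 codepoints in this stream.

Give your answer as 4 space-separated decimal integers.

Answer: 0 3 5 7

Derivation:
Byte[0]=E9: 3-byte lead, need 2 cont bytes. acc=0x9
Byte[1]=85: continuation. acc=(acc<<6)|0x05=0x245
Byte[2]=9D: continuation. acc=(acc<<6)|0x1D=0x915D
Completed: cp=U+915D (starts at byte 0)
Byte[3]=DD: 2-byte lead, need 1 cont bytes. acc=0x1D
Byte[4]=AE: continuation. acc=(acc<<6)|0x2E=0x76E
Completed: cp=U+076E (starts at byte 3)
Byte[5]=CD: 2-byte lead, need 1 cont bytes. acc=0xD
Byte[6]=B1: continuation. acc=(acc<<6)|0x31=0x371
Completed: cp=U+0371 (starts at byte 5)
Byte[7]=42: 1-byte ASCII. cp=U+0042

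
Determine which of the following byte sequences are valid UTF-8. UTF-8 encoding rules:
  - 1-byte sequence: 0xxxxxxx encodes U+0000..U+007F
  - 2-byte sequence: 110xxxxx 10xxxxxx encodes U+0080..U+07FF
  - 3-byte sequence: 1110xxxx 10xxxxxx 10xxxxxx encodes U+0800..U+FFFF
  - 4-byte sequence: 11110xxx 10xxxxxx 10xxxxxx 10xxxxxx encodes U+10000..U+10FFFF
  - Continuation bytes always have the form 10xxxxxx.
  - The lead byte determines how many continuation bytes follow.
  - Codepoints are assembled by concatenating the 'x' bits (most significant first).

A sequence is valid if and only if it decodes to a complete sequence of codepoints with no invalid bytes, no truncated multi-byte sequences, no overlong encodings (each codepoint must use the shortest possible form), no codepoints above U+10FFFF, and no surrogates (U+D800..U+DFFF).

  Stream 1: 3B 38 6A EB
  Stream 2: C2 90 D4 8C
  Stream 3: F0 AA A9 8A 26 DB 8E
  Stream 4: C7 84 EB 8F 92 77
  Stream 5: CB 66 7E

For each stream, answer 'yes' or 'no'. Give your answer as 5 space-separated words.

Stream 1: error at byte offset 4. INVALID
Stream 2: decodes cleanly. VALID
Stream 3: decodes cleanly. VALID
Stream 4: decodes cleanly. VALID
Stream 5: error at byte offset 1. INVALID

Answer: no yes yes yes no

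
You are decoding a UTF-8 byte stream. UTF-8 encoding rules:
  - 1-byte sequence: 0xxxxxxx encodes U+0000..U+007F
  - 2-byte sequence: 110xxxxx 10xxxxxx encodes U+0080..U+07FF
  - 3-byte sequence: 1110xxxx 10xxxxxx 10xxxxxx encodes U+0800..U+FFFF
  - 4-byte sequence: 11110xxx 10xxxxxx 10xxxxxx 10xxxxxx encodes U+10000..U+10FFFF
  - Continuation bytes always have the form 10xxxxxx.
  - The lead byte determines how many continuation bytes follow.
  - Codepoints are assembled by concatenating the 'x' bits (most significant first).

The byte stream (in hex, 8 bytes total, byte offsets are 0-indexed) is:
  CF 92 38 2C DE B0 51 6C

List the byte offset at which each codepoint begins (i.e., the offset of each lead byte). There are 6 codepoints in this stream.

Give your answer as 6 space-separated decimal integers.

Byte[0]=CF: 2-byte lead, need 1 cont bytes. acc=0xF
Byte[1]=92: continuation. acc=(acc<<6)|0x12=0x3D2
Completed: cp=U+03D2 (starts at byte 0)
Byte[2]=38: 1-byte ASCII. cp=U+0038
Byte[3]=2C: 1-byte ASCII. cp=U+002C
Byte[4]=DE: 2-byte lead, need 1 cont bytes. acc=0x1E
Byte[5]=B0: continuation. acc=(acc<<6)|0x30=0x7B0
Completed: cp=U+07B0 (starts at byte 4)
Byte[6]=51: 1-byte ASCII. cp=U+0051
Byte[7]=6C: 1-byte ASCII. cp=U+006C

Answer: 0 2 3 4 6 7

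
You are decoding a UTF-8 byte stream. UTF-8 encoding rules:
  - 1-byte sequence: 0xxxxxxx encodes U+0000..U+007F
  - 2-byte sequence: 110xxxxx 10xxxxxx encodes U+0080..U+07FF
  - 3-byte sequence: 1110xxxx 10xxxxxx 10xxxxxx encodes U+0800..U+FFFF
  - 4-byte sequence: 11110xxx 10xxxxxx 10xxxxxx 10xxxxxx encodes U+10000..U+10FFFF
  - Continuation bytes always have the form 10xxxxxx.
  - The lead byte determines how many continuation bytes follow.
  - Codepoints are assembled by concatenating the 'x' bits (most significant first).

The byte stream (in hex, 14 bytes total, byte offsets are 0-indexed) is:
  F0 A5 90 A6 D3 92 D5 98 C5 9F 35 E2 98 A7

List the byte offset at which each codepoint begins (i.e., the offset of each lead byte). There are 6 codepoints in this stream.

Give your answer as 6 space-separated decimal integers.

Byte[0]=F0: 4-byte lead, need 3 cont bytes. acc=0x0
Byte[1]=A5: continuation. acc=(acc<<6)|0x25=0x25
Byte[2]=90: continuation. acc=(acc<<6)|0x10=0x950
Byte[3]=A6: continuation. acc=(acc<<6)|0x26=0x25426
Completed: cp=U+25426 (starts at byte 0)
Byte[4]=D3: 2-byte lead, need 1 cont bytes. acc=0x13
Byte[5]=92: continuation. acc=(acc<<6)|0x12=0x4D2
Completed: cp=U+04D2 (starts at byte 4)
Byte[6]=D5: 2-byte lead, need 1 cont bytes. acc=0x15
Byte[7]=98: continuation. acc=(acc<<6)|0x18=0x558
Completed: cp=U+0558 (starts at byte 6)
Byte[8]=C5: 2-byte lead, need 1 cont bytes. acc=0x5
Byte[9]=9F: continuation. acc=(acc<<6)|0x1F=0x15F
Completed: cp=U+015F (starts at byte 8)
Byte[10]=35: 1-byte ASCII. cp=U+0035
Byte[11]=E2: 3-byte lead, need 2 cont bytes. acc=0x2
Byte[12]=98: continuation. acc=(acc<<6)|0x18=0x98
Byte[13]=A7: continuation. acc=(acc<<6)|0x27=0x2627
Completed: cp=U+2627 (starts at byte 11)

Answer: 0 4 6 8 10 11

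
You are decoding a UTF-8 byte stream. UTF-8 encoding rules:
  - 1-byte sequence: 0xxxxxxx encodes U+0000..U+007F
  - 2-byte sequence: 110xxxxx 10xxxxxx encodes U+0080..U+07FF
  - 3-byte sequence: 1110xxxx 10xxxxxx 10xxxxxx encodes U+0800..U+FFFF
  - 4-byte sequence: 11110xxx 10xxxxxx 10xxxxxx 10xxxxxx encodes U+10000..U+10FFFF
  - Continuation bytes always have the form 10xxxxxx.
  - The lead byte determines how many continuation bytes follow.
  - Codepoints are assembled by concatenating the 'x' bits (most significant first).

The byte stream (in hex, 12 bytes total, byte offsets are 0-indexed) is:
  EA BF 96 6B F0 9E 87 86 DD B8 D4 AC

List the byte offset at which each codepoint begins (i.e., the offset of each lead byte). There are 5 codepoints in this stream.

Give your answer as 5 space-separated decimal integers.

Byte[0]=EA: 3-byte lead, need 2 cont bytes. acc=0xA
Byte[1]=BF: continuation. acc=(acc<<6)|0x3F=0x2BF
Byte[2]=96: continuation. acc=(acc<<6)|0x16=0xAFD6
Completed: cp=U+AFD6 (starts at byte 0)
Byte[3]=6B: 1-byte ASCII. cp=U+006B
Byte[4]=F0: 4-byte lead, need 3 cont bytes. acc=0x0
Byte[5]=9E: continuation. acc=(acc<<6)|0x1E=0x1E
Byte[6]=87: continuation. acc=(acc<<6)|0x07=0x787
Byte[7]=86: continuation. acc=(acc<<6)|0x06=0x1E1C6
Completed: cp=U+1E1C6 (starts at byte 4)
Byte[8]=DD: 2-byte lead, need 1 cont bytes. acc=0x1D
Byte[9]=B8: continuation. acc=(acc<<6)|0x38=0x778
Completed: cp=U+0778 (starts at byte 8)
Byte[10]=D4: 2-byte lead, need 1 cont bytes. acc=0x14
Byte[11]=AC: continuation. acc=(acc<<6)|0x2C=0x52C
Completed: cp=U+052C (starts at byte 10)

Answer: 0 3 4 8 10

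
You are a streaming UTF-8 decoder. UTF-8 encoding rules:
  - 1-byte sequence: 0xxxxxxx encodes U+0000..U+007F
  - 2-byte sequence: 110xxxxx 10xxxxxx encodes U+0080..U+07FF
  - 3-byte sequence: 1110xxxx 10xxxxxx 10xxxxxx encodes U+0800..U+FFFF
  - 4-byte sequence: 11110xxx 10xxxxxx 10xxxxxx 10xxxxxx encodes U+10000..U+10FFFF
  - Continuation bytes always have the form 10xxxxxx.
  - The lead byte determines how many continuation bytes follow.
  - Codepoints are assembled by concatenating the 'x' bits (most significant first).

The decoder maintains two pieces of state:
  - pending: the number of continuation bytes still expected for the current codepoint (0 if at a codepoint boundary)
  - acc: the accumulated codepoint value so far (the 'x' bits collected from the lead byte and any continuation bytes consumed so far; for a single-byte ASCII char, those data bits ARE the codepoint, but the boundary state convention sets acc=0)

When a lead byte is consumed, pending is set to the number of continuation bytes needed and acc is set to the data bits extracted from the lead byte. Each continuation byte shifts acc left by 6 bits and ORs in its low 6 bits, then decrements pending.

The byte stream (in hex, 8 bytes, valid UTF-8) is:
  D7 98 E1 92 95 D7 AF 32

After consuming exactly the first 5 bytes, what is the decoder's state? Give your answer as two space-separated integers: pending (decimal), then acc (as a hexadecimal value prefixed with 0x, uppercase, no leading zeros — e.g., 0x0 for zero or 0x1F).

Byte[0]=D7: 2-byte lead. pending=1, acc=0x17
Byte[1]=98: continuation. acc=(acc<<6)|0x18=0x5D8, pending=0
Byte[2]=E1: 3-byte lead. pending=2, acc=0x1
Byte[3]=92: continuation. acc=(acc<<6)|0x12=0x52, pending=1
Byte[4]=95: continuation. acc=(acc<<6)|0x15=0x1495, pending=0

Answer: 0 0x1495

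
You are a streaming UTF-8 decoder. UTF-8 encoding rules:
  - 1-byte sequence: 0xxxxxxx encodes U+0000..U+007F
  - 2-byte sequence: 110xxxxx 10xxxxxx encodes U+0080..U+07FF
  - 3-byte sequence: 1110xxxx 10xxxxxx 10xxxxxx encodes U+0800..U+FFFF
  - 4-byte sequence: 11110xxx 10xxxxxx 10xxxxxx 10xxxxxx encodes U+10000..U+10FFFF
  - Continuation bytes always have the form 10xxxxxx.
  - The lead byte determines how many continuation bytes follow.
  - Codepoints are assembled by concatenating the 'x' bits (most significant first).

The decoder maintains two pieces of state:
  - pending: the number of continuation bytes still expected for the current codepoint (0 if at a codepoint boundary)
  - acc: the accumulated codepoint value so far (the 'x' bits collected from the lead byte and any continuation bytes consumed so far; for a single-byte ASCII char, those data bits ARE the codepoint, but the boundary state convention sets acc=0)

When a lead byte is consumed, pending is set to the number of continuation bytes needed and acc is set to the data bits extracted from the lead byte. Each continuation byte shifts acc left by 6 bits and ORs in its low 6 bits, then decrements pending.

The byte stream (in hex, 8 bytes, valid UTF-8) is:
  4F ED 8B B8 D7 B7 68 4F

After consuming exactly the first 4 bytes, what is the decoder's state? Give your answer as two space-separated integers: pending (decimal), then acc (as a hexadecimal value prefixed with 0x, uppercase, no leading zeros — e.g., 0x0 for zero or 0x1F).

Answer: 0 0xD2F8

Derivation:
Byte[0]=4F: 1-byte. pending=0, acc=0x0
Byte[1]=ED: 3-byte lead. pending=2, acc=0xD
Byte[2]=8B: continuation. acc=(acc<<6)|0x0B=0x34B, pending=1
Byte[3]=B8: continuation. acc=(acc<<6)|0x38=0xD2F8, pending=0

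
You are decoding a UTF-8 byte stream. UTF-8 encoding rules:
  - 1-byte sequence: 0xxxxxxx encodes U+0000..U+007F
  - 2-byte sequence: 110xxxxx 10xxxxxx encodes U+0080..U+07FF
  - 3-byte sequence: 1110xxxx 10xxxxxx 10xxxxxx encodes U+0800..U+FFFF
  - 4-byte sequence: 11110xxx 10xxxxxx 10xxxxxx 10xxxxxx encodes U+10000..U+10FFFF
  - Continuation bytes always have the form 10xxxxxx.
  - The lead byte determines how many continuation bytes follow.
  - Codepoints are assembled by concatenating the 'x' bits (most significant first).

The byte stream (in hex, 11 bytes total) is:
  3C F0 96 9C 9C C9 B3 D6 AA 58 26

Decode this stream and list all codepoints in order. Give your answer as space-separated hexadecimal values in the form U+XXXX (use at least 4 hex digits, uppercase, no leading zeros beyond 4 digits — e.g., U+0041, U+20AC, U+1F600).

Answer: U+003C U+1671C U+0273 U+05AA U+0058 U+0026

Derivation:
Byte[0]=3C: 1-byte ASCII. cp=U+003C
Byte[1]=F0: 4-byte lead, need 3 cont bytes. acc=0x0
Byte[2]=96: continuation. acc=(acc<<6)|0x16=0x16
Byte[3]=9C: continuation. acc=(acc<<6)|0x1C=0x59C
Byte[4]=9C: continuation. acc=(acc<<6)|0x1C=0x1671C
Completed: cp=U+1671C (starts at byte 1)
Byte[5]=C9: 2-byte lead, need 1 cont bytes. acc=0x9
Byte[6]=B3: continuation. acc=(acc<<6)|0x33=0x273
Completed: cp=U+0273 (starts at byte 5)
Byte[7]=D6: 2-byte lead, need 1 cont bytes. acc=0x16
Byte[8]=AA: continuation. acc=(acc<<6)|0x2A=0x5AA
Completed: cp=U+05AA (starts at byte 7)
Byte[9]=58: 1-byte ASCII. cp=U+0058
Byte[10]=26: 1-byte ASCII. cp=U+0026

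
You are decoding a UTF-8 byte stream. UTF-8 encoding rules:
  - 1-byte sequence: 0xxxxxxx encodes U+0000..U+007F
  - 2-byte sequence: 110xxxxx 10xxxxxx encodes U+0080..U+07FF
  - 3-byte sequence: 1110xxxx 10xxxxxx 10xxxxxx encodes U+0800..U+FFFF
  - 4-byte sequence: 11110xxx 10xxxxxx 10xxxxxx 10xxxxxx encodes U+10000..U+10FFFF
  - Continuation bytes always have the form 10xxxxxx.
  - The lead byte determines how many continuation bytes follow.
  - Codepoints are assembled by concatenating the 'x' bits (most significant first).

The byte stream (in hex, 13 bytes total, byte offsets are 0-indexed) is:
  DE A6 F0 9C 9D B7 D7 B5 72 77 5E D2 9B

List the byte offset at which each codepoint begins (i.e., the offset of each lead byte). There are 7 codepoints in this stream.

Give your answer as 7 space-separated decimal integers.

Byte[0]=DE: 2-byte lead, need 1 cont bytes. acc=0x1E
Byte[1]=A6: continuation. acc=(acc<<6)|0x26=0x7A6
Completed: cp=U+07A6 (starts at byte 0)
Byte[2]=F0: 4-byte lead, need 3 cont bytes. acc=0x0
Byte[3]=9C: continuation. acc=(acc<<6)|0x1C=0x1C
Byte[4]=9D: continuation. acc=(acc<<6)|0x1D=0x71D
Byte[5]=B7: continuation. acc=(acc<<6)|0x37=0x1C777
Completed: cp=U+1C777 (starts at byte 2)
Byte[6]=D7: 2-byte lead, need 1 cont bytes. acc=0x17
Byte[7]=B5: continuation. acc=(acc<<6)|0x35=0x5F5
Completed: cp=U+05F5 (starts at byte 6)
Byte[8]=72: 1-byte ASCII. cp=U+0072
Byte[9]=77: 1-byte ASCII. cp=U+0077
Byte[10]=5E: 1-byte ASCII. cp=U+005E
Byte[11]=D2: 2-byte lead, need 1 cont bytes. acc=0x12
Byte[12]=9B: continuation. acc=(acc<<6)|0x1B=0x49B
Completed: cp=U+049B (starts at byte 11)

Answer: 0 2 6 8 9 10 11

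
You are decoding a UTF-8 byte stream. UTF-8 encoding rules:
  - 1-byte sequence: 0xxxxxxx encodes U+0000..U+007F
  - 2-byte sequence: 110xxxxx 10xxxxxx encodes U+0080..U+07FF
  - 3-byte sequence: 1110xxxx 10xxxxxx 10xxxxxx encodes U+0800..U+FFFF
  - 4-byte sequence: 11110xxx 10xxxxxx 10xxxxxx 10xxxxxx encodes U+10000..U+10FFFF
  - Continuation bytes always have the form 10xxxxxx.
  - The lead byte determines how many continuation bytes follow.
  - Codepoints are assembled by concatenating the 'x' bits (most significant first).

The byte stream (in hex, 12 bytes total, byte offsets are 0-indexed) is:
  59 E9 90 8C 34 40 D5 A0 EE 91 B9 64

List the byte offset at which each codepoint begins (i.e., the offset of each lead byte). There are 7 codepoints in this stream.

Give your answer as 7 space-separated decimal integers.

Byte[0]=59: 1-byte ASCII. cp=U+0059
Byte[1]=E9: 3-byte lead, need 2 cont bytes. acc=0x9
Byte[2]=90: continuation. acc=(acc<<6)|0x10=0x250
Byte[3]=8C: continuation. acc=(acc<<6)|0x0C=0x940C
Completed: cp=U+940C (starts at byte 1)
Byte[4]=34: 1-byte ASCII. cp=U+0034
Byte[5]=40: 1-byte ASCII. cp=U+0040
Byte[6]=D5: 2-byte lead, need 1 cont bytes. acc=0x15
Byte[7]=A0: continuation. acc=(acc<<6)|0x20=0x560
Completed: cp=U+0560 (starts at byte 6)
Byte[8]=EE: 3-byte lead, need 2 cont bytes. acc=0xE
Byte[9]=91: continuation. acc=(acc<<6)|0x11=0x391
Byte[10]=B9: continuation. acc=(acc<<6)|0x39=0xE479
Completed: cp=U+E479 (starts at byte 8)
Byte[11]=64: 1-byte ASCII. cp=U+0064

Answer: 0 1 4 5 6 8 11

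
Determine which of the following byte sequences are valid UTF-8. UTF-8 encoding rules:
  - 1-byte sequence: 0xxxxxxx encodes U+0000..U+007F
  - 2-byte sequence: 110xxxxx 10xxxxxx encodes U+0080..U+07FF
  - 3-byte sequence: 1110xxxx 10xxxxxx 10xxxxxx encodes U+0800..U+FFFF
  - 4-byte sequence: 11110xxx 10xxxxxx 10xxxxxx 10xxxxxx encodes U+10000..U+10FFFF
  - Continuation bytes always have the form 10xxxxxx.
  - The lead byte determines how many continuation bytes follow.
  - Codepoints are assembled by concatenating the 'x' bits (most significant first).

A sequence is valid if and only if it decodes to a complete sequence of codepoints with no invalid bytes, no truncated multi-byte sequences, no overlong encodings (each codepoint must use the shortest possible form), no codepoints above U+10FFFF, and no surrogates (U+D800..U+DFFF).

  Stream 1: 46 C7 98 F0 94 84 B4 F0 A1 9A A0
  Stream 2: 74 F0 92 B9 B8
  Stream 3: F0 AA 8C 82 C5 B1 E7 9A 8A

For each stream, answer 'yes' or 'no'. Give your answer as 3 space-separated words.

Stream 1: decodes cleanly. VALID
Stream 2: decodes cleanly. VALID
Stream 3: decodes cleanly. VALID

Answer: yes yes yes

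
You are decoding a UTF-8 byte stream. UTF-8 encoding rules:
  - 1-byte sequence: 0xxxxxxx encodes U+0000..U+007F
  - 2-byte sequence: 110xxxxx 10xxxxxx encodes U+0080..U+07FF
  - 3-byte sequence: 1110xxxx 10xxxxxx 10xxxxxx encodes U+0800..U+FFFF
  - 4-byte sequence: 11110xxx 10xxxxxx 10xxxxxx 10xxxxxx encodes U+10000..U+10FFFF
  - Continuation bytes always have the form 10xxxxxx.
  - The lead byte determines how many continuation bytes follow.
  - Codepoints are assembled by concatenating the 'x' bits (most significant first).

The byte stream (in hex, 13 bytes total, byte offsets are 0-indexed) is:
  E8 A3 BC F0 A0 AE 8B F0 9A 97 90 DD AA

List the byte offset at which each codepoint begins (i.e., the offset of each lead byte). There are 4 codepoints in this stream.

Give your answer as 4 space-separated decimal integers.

Answer: 0 3 7 11

Derivation:
Byte[0]=E8: 3-byte lead, need 2 cont bytes. acc=0x8
Byte[1]=A3: continuation. acc=(acc<<6)|0x23=0x223
Byte[2]=BC: continuation. acc=(acc<<6)|0x3C=0x88FC
Completed: cp=U+88FC (starts at byte 0)
Byte[3]=F0: 4-byte lead, need 3 cont bytes. acc=0x0
Byte[4]=A0: continuation. acc=(acc<<6)|0x20=0x20
Byte[5]=AE: continuation. acc=(acc<<6)|0x2E=0x82E
Byte[6]=8B: continuation. acc=(acc<<6)|0x0B=0x20B8B
Completed: cp=U+20B8B (starts at byte 3)
Byte[7]=F0: 4-byte lead, need 3 cont bytes. acc=0x0
Byte[8]=9A: continuation. acc=(acc<<6)|0x1A=0x1A
Byte[9]=97: continuation. acc=(acc<<6)|0x17=0x697
Byte[10]=90: continuation. acc=(acc<<6)|0x10=0x1A5D0
Completed: cp=U+1A5D0 (starts at byte 7)
Byte[11]=DD: 2-byte lead, need 1 cont bytes. acc=0x1D
Byte[12]=AA: continuation. acc=(acc<<6)|0x2A=0x76A
Completed: cp=U+076A (starts at byte 11)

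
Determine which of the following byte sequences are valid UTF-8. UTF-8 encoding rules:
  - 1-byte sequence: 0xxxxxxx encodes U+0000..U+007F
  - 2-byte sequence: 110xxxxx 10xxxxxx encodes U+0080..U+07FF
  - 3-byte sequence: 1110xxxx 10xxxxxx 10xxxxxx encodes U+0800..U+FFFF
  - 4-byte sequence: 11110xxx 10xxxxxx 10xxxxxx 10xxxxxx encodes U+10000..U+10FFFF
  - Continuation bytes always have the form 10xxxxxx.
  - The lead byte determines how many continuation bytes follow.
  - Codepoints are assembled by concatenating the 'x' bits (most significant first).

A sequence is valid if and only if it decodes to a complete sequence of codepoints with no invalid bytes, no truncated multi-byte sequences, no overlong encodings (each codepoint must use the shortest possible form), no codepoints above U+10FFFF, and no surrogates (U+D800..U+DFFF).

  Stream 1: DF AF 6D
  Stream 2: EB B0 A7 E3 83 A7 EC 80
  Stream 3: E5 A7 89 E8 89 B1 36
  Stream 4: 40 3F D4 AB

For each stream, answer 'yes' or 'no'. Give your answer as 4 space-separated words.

Answer: yes no yes yes

Derivation:
Stream 1: decodes cleanly. VALID
Stream 2: error at byte offset 8. INVALID
Stream 3: decodes cleanly. VALID
Stream 4: decodes cleanly. VALID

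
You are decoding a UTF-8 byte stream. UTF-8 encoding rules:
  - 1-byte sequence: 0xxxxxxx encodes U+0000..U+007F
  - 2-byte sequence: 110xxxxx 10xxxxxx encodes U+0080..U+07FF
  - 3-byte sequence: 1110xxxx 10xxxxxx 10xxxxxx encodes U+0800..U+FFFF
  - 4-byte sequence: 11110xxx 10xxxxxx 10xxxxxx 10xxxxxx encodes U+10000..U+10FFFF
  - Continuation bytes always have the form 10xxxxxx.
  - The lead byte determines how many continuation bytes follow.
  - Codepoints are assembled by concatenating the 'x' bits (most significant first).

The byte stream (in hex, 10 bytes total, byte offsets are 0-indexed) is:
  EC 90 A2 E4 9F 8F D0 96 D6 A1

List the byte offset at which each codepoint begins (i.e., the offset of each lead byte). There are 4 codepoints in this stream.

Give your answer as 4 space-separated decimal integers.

Byte[0]=EC: 3-byte lead, need 2 cont bytes. acc=0xC
Byte[1]=90: continuation. acc=(acc<<6)|0x10=0x310
Byte[2]=A2: continuation. acc=(acc<<6)|0x22=0xC422
Completed: cp=U+C422 (starts at byte 0)
Byte[3]=E4: 3-byte lead, need 2 cont bytes. acc=0x4
Byte[4]=9F: continuation. acc=(acc<<6)|0x1F=0x11F
Byte[5]=8F: continuation. acc=(acc<<6)|0x0F=0x47CF
Completed: cp=U+47CF (starts at byte 3)
Byte[6]=D0: 2-byte lead, need 1 cont bytes. acc=0x10
Byte[7]=96: continuation. acc=(acc<<6)|0x16=0x416
Completed: cp=U+0416 (starts at byte 6)
Byte[8]=D6: 2-byte lead, need 1 cont bytes. acc=0x16
Byte[9]=A1: continuation. acc=(acc<<6)|0x21=0x5A1
Completed: cp=U+05A1 (starts at byte 8)

Answer: 0 3 6 8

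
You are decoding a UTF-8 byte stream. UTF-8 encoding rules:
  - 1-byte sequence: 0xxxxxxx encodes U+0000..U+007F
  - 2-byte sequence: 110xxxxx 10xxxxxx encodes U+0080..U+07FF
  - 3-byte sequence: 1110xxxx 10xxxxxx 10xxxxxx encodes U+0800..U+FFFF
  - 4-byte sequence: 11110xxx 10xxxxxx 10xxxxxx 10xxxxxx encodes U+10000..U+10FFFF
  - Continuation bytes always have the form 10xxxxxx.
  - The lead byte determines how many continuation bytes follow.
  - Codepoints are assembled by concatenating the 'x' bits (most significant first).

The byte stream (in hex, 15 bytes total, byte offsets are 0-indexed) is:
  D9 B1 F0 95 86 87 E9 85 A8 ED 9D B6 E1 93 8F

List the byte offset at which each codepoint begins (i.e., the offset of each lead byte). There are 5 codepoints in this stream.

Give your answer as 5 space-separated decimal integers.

Answer: 0 2 6 9 12

Derivation:
Byte[0]=D9: 2-byte lead, need 1 cont bytes. acc=0x19
Byte[1]=B1: continuation. acc=(acc<<6)|0x31=0x671
Completed: cp=U+0671 (starts at byte 0)
Byte[2]=F0: 4-byte lead, need 3 cont bytes. acc=0x0
Byte[3]=95: continuation. acc=(acc<<6)|0x15=0x15
Byte[4]=86: continuation. acc=(acc<<6)|0x06=0x546
Byte[5]=87: continuation. acc=(acc<<6)|0x07=0x15187
Completed: cp=U+15187 (starts at byte 2)
Byte[6]=E9: 3-byte lead, need 2 cont bytes. acc=0x9
Byte[7]=85: continuation. acc=(acc<<6)|0x05=0x245
Byte[8]=A8: continuation. acc=(acc<<6)|0x28=0x9168
Completed: cp=U+9168 (starts at byte 6)
Byte[9]=ED: 3-byte lead, need 2 cont bytes. acc=0xD
Byte[10]=9D: continuation. acc=(acc<<6)|0x1D=0x35D
Byte[11]=B6: continuation. acc=(acc<<6)|0x36=0xD776
Completed: cp=U+D776 (starts at byte 9)
Byte[12]=E1: 3-byte lead, need 2 cont bytes. acc=0x1
Byte[13]=93: continuation. acc=(acc<<6)|0x13=0x53
Byte[14]=8F: continuation. acc=(acc<<6)|0x0F=0x14CF
Completed: cp=U+14CF (starts at byte 12)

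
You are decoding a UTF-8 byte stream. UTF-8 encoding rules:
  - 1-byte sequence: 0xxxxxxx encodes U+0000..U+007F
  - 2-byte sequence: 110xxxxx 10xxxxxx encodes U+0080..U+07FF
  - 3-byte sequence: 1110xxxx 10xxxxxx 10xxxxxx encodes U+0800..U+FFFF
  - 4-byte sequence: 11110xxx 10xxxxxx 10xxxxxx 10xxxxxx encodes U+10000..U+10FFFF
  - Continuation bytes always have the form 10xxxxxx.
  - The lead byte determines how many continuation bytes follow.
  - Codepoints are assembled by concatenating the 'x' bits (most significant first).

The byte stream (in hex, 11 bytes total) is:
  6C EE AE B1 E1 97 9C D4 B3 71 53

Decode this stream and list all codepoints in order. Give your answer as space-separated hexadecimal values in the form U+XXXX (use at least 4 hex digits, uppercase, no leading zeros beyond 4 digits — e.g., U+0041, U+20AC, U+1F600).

Byte[0]=6C: 1-byte ASCII. cp=U+006C
Byte[1]=EE: 3-byte lead, need 2 cont bytes. acc=0xE
Byte[2]=AE: continuation. acc=(acc<<6)|0x2E=0x3AE
Byte[3]=B1: continuation. acc=(acc<<6)|0x31=0xEBB1
Completed: cp=U+EBB1 (starts at byte 1)
Byte[4]=E1: 3-byte lead, need 2 cont bytes. acc=0x1
Byte[5]=97: continuation. acc=(acc<<6)|0x17=0x57
Byte[6]=9C: continuation. acc=(acc<<6)|0x1C=0x15DC
Completed: cp=U+15DC (starts at byte 4)
Byte[7]=D4: 2-byte lead, need 1 cont bytes. acc=0x14
Byte[8]=B3: continuation. acc=(acc<<6)|0x33=0x533
Completed: cp=U+0533 (starts at byte 7)
Byte[9]=71: 1-byte ASCII. cp=U+0071
Byte[10]=53: 1-byte ASCII. cp=U+0053

Answer: U+006C U+EBB1 U+15DC U+0533 U+0071 U+0053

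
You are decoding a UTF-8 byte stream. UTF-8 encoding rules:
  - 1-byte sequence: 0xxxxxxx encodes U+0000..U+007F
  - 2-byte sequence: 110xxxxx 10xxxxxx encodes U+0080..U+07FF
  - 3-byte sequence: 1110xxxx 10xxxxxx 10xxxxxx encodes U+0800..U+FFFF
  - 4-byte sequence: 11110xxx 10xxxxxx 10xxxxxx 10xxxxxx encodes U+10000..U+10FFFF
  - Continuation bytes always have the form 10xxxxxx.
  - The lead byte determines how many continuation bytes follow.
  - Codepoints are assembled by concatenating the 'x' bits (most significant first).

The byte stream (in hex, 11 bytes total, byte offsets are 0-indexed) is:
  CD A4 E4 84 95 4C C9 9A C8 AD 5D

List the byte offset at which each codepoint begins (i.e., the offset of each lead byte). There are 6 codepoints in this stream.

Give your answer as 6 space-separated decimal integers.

Answer: 0 2 5 6 8 10

Derivation:
Byte[0]=CD: 2-byte lead, need 1 cont bytes. acc=0xD
Byte[1]=A4: continuation. acc=(acc<<6)|0x24=0x364
Completed: cp=U+0364 (starts at byte 0)
Byte[2]=E4: 3-byte lead, need 2 cont bytes. acc=0x4
Byte[3]=84: continuation. acc=(acc<<6)|0x04=0x104
Byte[4]=95: continuation. acc=(acc<<6)|0x15=0x4115
Completed: cp=U+4115 (starts at byte 2)
Byte[5]=4C: 1-byte ASCII. cp=U+004C
Byte[6]=C9: 2-byte lead, need 1 cont bytes. acc=0x9
Byte[7]=9A: continuation. acc=(acc<<6)|0x1A=0x25A
Completed: cp=U+025A (starts at byte 6)
Byte[8]=C8: 2-byte lead, need 1 cont bytes. acc=0x8
Byte[9]=AD: continuation. acc=(acc<<6)|0x2D=0x22D
Completed: cp=U+022D (starts at byte 8)
Byte[10]=5D: 1-byte ASCII. cp=U+005D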